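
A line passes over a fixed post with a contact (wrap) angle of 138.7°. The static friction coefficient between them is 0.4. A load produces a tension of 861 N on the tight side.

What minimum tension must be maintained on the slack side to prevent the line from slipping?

T_min ≈ 327 N

Capstan equation at impending slip: T_tight/T_slack = e^{μβ}.
β = 138.7° = 2.421 rad; e^{μβ} = e^{0.4×2.421} = 2.633.
T_slack = T_tight / e^{μβ} = 861 / 2.633 = 327 N.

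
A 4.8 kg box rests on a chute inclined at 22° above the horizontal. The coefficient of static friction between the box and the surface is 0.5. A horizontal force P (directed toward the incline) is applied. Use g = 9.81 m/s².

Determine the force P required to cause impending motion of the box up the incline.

At impending motion up the slope, friction acts down-slope at its limit: f = μ_s N.
Perpendicular to the incline: N = m g cos θ + P sin θ.
Along the incline: P cos θ = m g sin θ + μ_s N = m g sin θ + μ_s (m g cos θ + P sin θ).
Solving, P (cos θ − μ_s sin θ) = m g (sin θ + μ_s cos θ), so P = 4.8×9.81×(sin 22° + 0.5 cos 22°)/(cos 22° − 0.5 sin 22°) = 47.1×0.8382/0.7399 = 53.3 N.

P ≈ 53.3 N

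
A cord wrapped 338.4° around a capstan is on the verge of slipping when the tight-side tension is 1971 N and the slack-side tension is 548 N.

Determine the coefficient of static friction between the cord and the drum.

T₂/T₁ = e^{μβ} → μ = ln(T₂/T₁)/β.
β = 338.4° = 5.906 rad.
μ = ln(1971/548)/5.906 = ln(3.597)/5.906 = 0.217.

μ ≈ 0.217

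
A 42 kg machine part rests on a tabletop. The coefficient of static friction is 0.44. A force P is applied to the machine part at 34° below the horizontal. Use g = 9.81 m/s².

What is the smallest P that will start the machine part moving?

N = m g + P sin α (the push presses the machine part into the tabletop).
At impending slip, P cos α = μ_s N = μ_s (m g + P sin α).
Solving: P (cos α − μ_s sin α) = μ_s m g → P = 0.44×412/(cos 34° − 0.44 sin 34°) = 181/0.583 = 311 N.

P ≈ 311 N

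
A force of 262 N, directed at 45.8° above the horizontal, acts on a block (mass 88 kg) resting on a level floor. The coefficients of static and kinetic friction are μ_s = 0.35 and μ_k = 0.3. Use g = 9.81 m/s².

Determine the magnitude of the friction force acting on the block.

The vertical component of P reduces the normal force: N = m g − P sin α = 863.3 − 187.8 = 675.4 N.
For equilibrium, f = P cos α = 262×cos 45.8° = 182.7 N.
μ_s N = 0.35 × 675.4 = 236.4 N.
Since 182.7 N does not exceed the limit, the block stays at rest and f = 183 N.

f ≈ 183 N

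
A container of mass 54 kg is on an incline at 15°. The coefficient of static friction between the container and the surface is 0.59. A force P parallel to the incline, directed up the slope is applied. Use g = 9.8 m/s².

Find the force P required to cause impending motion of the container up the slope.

P ≈ 439 N

At impending motion up the slope, friction acts down-slope at its limit: f = μ_s N.
P is parallel to the surface, so N = m g cos θ = 511 N.
Along the incline: P = m g sin θ + μ_s N = 137 + 0.59×511 = 439 N.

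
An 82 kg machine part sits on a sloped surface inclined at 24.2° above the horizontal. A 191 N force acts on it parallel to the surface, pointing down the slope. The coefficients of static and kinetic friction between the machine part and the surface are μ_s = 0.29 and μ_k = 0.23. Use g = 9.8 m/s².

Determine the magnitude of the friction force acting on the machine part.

The normal reaction is N = m g cos θ = 733 N.
Parallel to the incline, ΣF = 0 gives f = m g sin θ + P = 329.4 + 191 = 520.4 N (up-slope positive).
The static-friction ceiling is μ_s N = 0.29 × 733 = 212.6 N.
|520.4| exceeds 212.6 N, so the machine part slips down-slope; friction is kinetic, f = μ_k N = 0.23×733 = 169 N.

f ≈ 169 N (up the incline)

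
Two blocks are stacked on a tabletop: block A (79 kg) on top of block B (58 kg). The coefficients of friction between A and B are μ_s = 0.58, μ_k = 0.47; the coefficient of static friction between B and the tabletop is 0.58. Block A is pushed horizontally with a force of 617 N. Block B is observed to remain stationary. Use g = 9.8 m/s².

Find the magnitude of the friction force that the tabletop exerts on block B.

f ≈ 364 N

Between the blocks, N₁ = m_A g = 774.2 N.
So the A–B interface can sustain at most μ_s N₁ = 449 N of static friction.
P = 617 N exceeds that limit, so A slips over B and the interface friction becomes kinetic: f₁ = μ_k N₁ = 0.47×774.2 = 364 N.
By Newton's third law B feels 364 N forward from A. With B stationary, the floor's static friction on B balances it: f₂ = 364 N (well within μ_s(m_A+m_B)g = 778.7 N).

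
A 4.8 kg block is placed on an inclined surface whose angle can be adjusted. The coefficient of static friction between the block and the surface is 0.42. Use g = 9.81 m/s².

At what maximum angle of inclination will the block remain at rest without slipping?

At the slip threshold, m g sin θ = μ_s · m g cos θ, so tan θ = μ_s.
θ_max = arctan(0.42) = 22.8°.

θ_max ≈ 22.8°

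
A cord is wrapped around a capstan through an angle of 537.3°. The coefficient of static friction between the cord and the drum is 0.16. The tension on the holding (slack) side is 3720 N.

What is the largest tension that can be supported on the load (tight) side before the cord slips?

T_max ≈ 16700 N

At impending slip the capstan equation gives T₂/T₁ = e^{μβ} with β in radians.
β = 537.3° × π/180 = 9.378 rad.
e^{μβ} = e^{0.16×9.378} = 4.484.
T₂ = T₁ · e^{μβ} = 3720 × 4.484 = 16700 N.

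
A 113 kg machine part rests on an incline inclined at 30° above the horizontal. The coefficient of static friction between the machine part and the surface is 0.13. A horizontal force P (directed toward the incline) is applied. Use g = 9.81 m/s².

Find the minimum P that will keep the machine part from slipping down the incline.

P_min ≈ 461 N

The machine part tends to slide down (tan θ > μ_s), so at the point of impending slip friction acts up-slope at its limit: f = μ_s N.
Perpendicular to the incline: N = m g cos θ + P sin θ.
Along the incline: P cos θ + μ_s N = m g sin θ, i.e. P cos θ + μ_s (m g cos θ + P sin θ) = m g sin θ.
Solving, P (cos θ + μ_s sin θ) = m g (sin θ − μ_s cos θ), so P = 1110×0.3874/0.931 = 461 N.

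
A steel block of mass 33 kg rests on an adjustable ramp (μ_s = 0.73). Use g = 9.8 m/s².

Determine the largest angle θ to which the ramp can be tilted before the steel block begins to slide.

At the slip threshold, m g sin θ = μ_s · m g cos θ, so tan θ = μ_s.
θ_max = arctan(0.73) = 36.1°.

θ_max ≈ 36.1°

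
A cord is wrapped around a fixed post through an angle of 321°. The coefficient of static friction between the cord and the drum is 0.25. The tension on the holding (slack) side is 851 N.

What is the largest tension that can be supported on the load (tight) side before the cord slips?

At impending slip the capstan equation gives T₂/T₁ = e^{μβ} with β in radians.
β = 321° × π/180 = 5.603 rad.
e^{μβ} = e^{0.25×5.603} = 4.058.
T₂ = T₁ · e^{μβ} = 851 × 4.058 = 3450 N.

T_max ≈ 3450 N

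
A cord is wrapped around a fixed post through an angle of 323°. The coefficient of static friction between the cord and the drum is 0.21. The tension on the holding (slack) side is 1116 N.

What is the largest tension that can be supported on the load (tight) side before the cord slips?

T_max ≈ 3650 N

At impending slip the capstan equation gives T₂/T₁ = e^{μβ} with β in radians.
β = 323° × π/180 = 5.637 rad.
e^{μβ} = e^{0.21×5.637} = 3.267.
T₂ = T₁ · e^{μβ} = 1116 × 3.267 = 3650 N.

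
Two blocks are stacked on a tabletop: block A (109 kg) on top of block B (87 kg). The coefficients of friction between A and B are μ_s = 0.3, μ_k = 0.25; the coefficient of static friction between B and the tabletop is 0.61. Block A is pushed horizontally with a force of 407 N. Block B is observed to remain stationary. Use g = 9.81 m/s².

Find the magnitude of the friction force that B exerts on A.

Normal force at the A–B interface: N₁ = m_A g = 1069 N.
Maximum static friction on A from B: μ_s N₁ = 0.3×1069 = 320.8 N.
Since P = 407 N > 320.8 N, A slides on B; the A–B friction is kinetic: f₁ = μ_k N₁ = 0.25×1069 = 267 N.
B experiences an equal 267 N forward from A (third law). B is in equilibrium, so the floor supplies f₂ = 267 N of static friction (limit μ_s(m_A+m_B)g = 1173 N, not exceeded).

f ≈ 267 N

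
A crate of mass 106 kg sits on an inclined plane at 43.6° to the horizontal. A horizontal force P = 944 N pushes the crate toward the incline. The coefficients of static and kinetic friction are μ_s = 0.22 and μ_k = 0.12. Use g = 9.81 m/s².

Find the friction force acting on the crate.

f ≈ 33.5 N (up the incline)

The horizontal push has a component P sin θ into the surface, so N = m g cos θ + P sin θ = 753 + 651 = 1404 N.
Parallel to the incline: P cos θ − m g sin θ = 683.6 − 717.1 = -33.49 N; the friction needed to balance this is 33.49 N acting up the slope.
The limit of static friction is μ_s N = 308.9 N.
Since 33.49 N is within the 308.9 N limit, the crate stays put and friction is exactly 33.5 N.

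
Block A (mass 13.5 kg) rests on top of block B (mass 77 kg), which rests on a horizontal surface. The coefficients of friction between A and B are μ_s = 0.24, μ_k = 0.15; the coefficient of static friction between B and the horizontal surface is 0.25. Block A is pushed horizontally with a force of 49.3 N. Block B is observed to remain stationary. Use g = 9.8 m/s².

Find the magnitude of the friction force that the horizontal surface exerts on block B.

Normal force at the A–B interface: N₁ = m_A g = 132.3 N.
So the A–B interface can sustain at most μ_s N₁ = 31.75 N of static friction.
Since P = 49.3 N > 31.75 N, A slides on B; the A–B friction is kinetic: f₁ = μ_k N₁ = 0.15×132.3 = 19.8 N.
B experiences an equal 19.8 N forward from A (third law). B is in equilibrium, so the floor supplies f₂ = 19.8 N of static friction (limit μ_s(m_A+m_B)g = 221.7 N, not exceeded).

f ≈ 19.8 N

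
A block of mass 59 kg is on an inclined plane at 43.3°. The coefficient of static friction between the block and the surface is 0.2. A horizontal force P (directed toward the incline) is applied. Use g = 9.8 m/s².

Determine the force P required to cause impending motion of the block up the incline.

At impending motion up the slope, friction acts down-slope at its limit: f = μ_s N.
Perpendicular to the incline: N = m g cos θ + P sin θ.
Along the incline: P cos θ = m g sin θ + μ_s N = m g sin θ + μ_s (m g cos θ + P sin θ).
Solving, P (cos θ − μ_s sin θ) = m g (sin θ + μ_s cos θ), so P = 59×9.8×(sin 43.3° + 0.2 cos 43.3°)/(cos 43.3° − 0.2 sin 43.3°) = 578×0.8314/0.5906 = 814 N.

P ≈ 814 N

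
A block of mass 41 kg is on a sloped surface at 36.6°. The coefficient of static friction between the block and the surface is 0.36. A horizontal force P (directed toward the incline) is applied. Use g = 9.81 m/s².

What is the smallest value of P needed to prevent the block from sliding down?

P_min ≈ 121 N

The block tends to slide down (tan θ > μ_s), so at the point of impending slip friction acts up-slope at its limit: f = μ_s N.
Perpendicular to the incline: N = m g cos θ + P sin θ.
Along the incline: P cos θ + μ_s N = m g sin θ, i.e. P cos θ + μ_s (m g cos θ + P sin θ) = m g sin θ.
Solving, P (cos θ + μ_s sin θ) = m g (sin θ − μ_s cos θ), so P = 402×0.3072/1.017 = 121 N.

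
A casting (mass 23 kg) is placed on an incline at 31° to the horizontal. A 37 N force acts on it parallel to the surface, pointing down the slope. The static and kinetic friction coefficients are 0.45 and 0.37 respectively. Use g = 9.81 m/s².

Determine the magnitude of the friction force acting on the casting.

Normal force: N = m g cos θ = 23 × 9.81 × cos 31° = 193.4 N.
The friction needed for equilibrium is m g sin θ + P = 116.2 + 37 = 153.2 N, measured positive up-slope.
The static-friction ceiling is μ_s N = 0.45 × 193.4 = 87.03 N.
|153.2| exceeds 87.03 N, so the casting slips down-slope; friction is kinetic, f = μ_k N = 0.37×193.4 = 71.6 N.

f ≈ 71.6 N (up the incline)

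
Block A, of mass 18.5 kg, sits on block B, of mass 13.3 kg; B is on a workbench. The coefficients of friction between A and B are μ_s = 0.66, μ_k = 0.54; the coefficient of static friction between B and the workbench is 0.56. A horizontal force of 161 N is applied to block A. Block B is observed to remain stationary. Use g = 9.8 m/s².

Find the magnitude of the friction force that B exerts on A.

Normal force at the A–B interface: N₁ = m_A g = 181.3 N.
So the A–B interface can sustain at most μ_s N₁ = 119.7 N of static friction.
P = 161 N exceeds that limit, so A slips over B and the interface friction becomes kinetic: f₁ = μ_k N₁ = 0.54×181.3 = 97.9 N.
By Newton's third law B feels 97.9 N forward from A. With B stationary, the floor's static friction on B balances it: f₂ = 97.9 N (well within μ_s(m_A+m_B)g = 174.5 N).

f ≈ 97.9 N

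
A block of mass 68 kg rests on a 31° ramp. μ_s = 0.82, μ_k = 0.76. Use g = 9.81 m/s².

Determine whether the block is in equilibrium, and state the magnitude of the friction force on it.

N = m g cos θ = 572 N.
Down-slope weight component: m g sin θ = 344 N.
μ_s N = 469 N.
344 ≤ 469 N, so it stays put; friction = 344 N.

f ≈ 344 N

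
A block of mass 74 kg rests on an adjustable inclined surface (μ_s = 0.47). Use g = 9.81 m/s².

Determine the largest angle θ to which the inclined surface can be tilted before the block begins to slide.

θ_max ≈ 25.2°

At the slip threshold, m g sin θ = μ_s · m g cos θ, so tan θ = μ_s.
θ_max = arctan(0.47) = 25.2°.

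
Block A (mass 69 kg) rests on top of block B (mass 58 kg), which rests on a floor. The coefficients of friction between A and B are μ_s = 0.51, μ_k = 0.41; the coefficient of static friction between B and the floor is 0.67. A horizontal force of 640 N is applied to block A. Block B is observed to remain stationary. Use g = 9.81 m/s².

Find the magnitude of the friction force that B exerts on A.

Normal force at the A–B interface: N₁ = m_A g = 676.9 N.
Maximum static friction on A from B: μ_s N₁ = 0.51×676.9 = 345.2 N.
P = 640 N exceeds that limit, so A slips over B and the interface friction becomes kinetic: f₁ = μ_k N₁ = 0.41×676.9 = 278 N.
B experiences an equal 278 N forward from A (third law). B is in equilibrium, so the floor supplies f₂ = 278 N of static friction (limit μ_s(m_A+m_B)g = 834.7 N, not exceeded).

f ≈ 278 N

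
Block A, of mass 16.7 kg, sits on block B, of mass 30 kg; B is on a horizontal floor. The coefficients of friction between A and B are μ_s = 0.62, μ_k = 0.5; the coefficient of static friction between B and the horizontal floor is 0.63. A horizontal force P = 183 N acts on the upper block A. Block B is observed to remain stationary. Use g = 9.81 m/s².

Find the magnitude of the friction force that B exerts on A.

f ≈ 81.9 N

Between the blocks, N₁ = m_A g = 163.8 N.
Maximum static friction on A from B: μ_s N₁ = 0.62×163.8 = 101.6 N.
Since P = 183 N > 101.6 N, A slides on B; the A–B friction is kinetic: f₁ = μ_k N₁ = 0.5×163.8 = 81.9 N.
B experiences an equal 81.9 N forward from A (third law). B is in equilibrium, so the floor supplies f₂ = 81.9 N of static friction (limit μ_s(m_A+m_B)g = 288.6 N, not exceeded).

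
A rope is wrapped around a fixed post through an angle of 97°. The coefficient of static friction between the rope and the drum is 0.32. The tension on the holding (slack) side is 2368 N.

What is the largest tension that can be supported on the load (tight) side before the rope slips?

At impending slip the capstan equation gives T₂/T₁ = e^{μβ} with β in radians.
β = 97° × π/180 = 1.693 rad.
e^{μβ} = e^{0.32×1.693} = 1.719.
T₂ = T₁ · e^{μβ} = 2368 × 1.719 = 4070 N.

T_max ≈ 4070 N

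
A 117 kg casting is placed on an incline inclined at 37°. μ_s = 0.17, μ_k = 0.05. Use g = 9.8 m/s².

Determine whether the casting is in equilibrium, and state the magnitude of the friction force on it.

N = m g cos θ = 916 N.
Down-slope weight component: m g sin θ = 690 N.
μ_s N = 156 N.
690 > 156 N, so it slides; kinetic friction f = μ_k N = 0.05×916 = 45.8 N.

f ≈ 45.8 N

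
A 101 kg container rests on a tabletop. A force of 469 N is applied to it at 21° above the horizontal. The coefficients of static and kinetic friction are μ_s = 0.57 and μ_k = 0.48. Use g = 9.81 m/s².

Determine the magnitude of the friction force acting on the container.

Vertical equilibrium gives N = m g − P sin α = 822.7 N.
For equilibrium, f = P cos α = 469×cos 21° = 437.8 N.
The static-friction limit is μ_s N = 469 N.
437.8 ≤ 469 N → static; friction equals the required 438 N.

f ≈ 438 N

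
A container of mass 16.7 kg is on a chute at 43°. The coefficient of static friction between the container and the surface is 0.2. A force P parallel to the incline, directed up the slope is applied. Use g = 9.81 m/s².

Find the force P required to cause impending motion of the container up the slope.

At impending motion up the slope, friction acts down-slope at its limit: f = μ_s N.
P is parallel to the surface, so N = m g cos θ = 120 N.
Along the incline: P = m g sin θ + μ_s N = 112 + 0.2×120 = 136 N.

P ≈ 136 N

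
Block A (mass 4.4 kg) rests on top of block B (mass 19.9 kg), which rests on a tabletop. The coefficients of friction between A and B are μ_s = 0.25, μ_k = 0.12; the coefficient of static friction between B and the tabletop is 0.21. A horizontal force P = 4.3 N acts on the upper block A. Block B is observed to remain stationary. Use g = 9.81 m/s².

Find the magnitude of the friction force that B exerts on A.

f ≈ 4.3 N

Between the blocks, N₁ = m_A g = 43.16 N.
Maximum static friction on A from B: μ_s N₁ = 0.25×43.16 = 10.79 N.
Since P = 4.3 N ≤ 10.79 N, A does not slip on B; friction on A equals P = 4.3 N.
B experiences an equal 4.3 N forward from A (third law). B is in equilibrium, so the floor supplies f₂ = 4.3 N of static friction (limit μ_s(m_A+m_B)g = 50.06 N, not exceeded).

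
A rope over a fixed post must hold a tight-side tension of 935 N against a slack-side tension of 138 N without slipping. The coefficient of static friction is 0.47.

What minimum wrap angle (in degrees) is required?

β_min ≈ 233°

T₂/T₁ = e^{μβ} → β = ln(T₂/T₁)/μ.
β = ln(935/138)/0.47 = 1.913/0.47 = 4.071 rad.
In degrees: β = 4.071 × 180/π = 233°.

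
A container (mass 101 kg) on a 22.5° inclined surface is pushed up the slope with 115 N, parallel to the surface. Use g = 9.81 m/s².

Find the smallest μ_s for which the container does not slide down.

N = m g cos θ = 915.4 N.
Friction must make up the shortfall along the incline: f = m g sin θ − P = 379.2 − 115 = 264.2 N.
At the threshold f = μ_s N, so μ_s,min = 264.2/915.4 = 0.289.

μ_s,min ≈ 0.289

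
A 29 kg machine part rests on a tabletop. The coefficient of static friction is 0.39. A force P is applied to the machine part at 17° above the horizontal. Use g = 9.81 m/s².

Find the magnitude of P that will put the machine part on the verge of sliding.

N = m g − P sin α (the pull lifts the machine part).
At impending slip, P cos α = μ_s N = μ_s (m g − P sin α).
Solving: P (cos α + μ_s sin α) = μ_s m g → P = 0.39×284/(cos 17° + 0.39 sin 17°) = 111/1.07 = 104 N.

P ≈ 104 N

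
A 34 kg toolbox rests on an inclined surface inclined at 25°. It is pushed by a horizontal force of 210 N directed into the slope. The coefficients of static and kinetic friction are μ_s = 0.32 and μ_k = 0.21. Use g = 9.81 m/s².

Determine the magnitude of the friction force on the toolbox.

The horizontal push has a component P sin θ into the surface, so N = m g cos θ + P sin θ = 302.3 + 88.75 = 391 N.
Along the incline, the net driving force (taking up-slope positive) is P cos θ − m g sin θ = 190.3 − 141 = 49.36 N, so equilibrium requires friction f = -49.36 N (down-slope).
Maximum static friction: μ_s N = 0.32 × 391 = 125.1 N.
Since 49.36 N is within the 125.1 N limit, the toolbox stays put and friction is exactly 49.4 N.

f ≈ 49.4 N (down the incline)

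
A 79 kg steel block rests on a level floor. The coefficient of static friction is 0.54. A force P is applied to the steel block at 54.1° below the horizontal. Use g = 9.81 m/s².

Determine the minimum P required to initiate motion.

P ≈ 2810 N

N = m g + P sin α (the push presses the steel block into the level floor).
At impending slip, P cos α = μ_s N = μ_s (m g + P sin α).
Solving: P (cos α − μ_s sin α) = μ_s m g → P = 0.54×775/(cos 54.1° − 0.54 sin 54.1°) = 418/0.1489 = 2810 N.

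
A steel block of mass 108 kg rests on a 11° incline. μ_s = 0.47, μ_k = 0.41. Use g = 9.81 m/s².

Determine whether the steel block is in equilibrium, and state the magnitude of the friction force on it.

f ≈ 202 N

N = m g cos θ = 1040 N.
Down-slope weight component: m g sin θ = 202 N.
μ_s N = 489 N.
202 ≤ 489 N, so it stays put; friction = 202 N.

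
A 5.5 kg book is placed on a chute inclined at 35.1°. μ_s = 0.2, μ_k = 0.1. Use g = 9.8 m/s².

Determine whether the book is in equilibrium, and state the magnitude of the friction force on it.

N = m g cos θ = 44.1 N.
Down-slope weight component: m g sin θ = 31 N.
μ_s N = 8.82 N.
31 > 8.82 N, so it slides; kinetic friction f = μ_k N = 0.1×44.1 = 4.41 N.

f ≈ 4.41 N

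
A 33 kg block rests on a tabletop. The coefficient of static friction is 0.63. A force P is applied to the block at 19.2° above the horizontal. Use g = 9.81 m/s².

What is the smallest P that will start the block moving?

N = m g − P sin α (the pull lifts the block).
At impending slip, P cos α = μ_s N = μ_s (m g − P sin α).
Solving: P (cos α + μ_s sin α) = μ_s m g → P = 0.63×324/(cos 19.2° + 0.63 sin 19.2°) = 204/1.152 = 177 N.

P ≈ 177 N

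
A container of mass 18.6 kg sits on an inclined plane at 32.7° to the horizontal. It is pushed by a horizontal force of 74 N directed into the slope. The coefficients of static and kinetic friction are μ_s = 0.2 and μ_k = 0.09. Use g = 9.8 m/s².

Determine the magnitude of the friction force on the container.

The horizontal push has a component P sin θ into the surface, so N = m g cos θ + P sin θ = 153.4 + 39.98 = 193.4 N.
Parallel to the incline: P cos θ − m g sin θ = 62.27 − 98.48 = -36.2 N; the friction needed to balance this is 36.2 N acting up the slope.
The limit of static friction is μ_s N = 38.67 N.
|f_req| = 36.2 ≤ 38.67 N → the container is in equilibrium; friction equals the required value.

f ≈ 36.2 N (up the incline)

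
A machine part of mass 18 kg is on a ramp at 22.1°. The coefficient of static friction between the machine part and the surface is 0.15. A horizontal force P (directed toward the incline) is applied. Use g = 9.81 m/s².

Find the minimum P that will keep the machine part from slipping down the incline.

P_min ≈ 42.6 N

The machine part tends to slide down (tan θ > μ_s), so at the point of impending slip friction acts up-slope at its limit: f = μ_s N.
Perpendicular to the incline: N = m g cos θ + P sin θ.
Along the incline: P cos θ + μ_s N = m g sin θ, i.e. P cos θ + μ_s (m g cos θ + P sin θ) = m g sin θ.
Solving, P (cos θ + μ_s sin θ) = m g (sin θ − μ_s cos θ), so P = 177×0.2372/0.983 = 42.6 N.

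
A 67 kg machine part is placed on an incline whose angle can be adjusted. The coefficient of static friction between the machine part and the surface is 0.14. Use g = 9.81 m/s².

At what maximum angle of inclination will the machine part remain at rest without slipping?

At the slip threshold, m g sin θ = μ_s · m g cos θ, so tan θ = μ_s.
θ_max = arctan(0.14) = 7.97°.

θ_max ≈ 7.97°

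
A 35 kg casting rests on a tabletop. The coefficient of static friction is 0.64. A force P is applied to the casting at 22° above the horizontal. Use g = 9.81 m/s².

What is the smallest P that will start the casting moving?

N = m g − P sin α (the pull lifts the casting).
At impending slip, P cos α = μ_s N = μ_s (m g − P sin α).
Solving: P (cos α + μ_s sin α) = μ_s m g → P = 0.64×343/(cos 22° + 0.64 sin 22°) = 220/1.167 = 188 N.

P ≈ 188 N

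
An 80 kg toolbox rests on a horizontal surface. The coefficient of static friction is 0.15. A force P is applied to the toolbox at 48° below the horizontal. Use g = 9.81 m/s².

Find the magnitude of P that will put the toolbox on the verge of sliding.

N = m g + P sin α (the push presses the toolbox into the horizontal surface).
At impending slip, P cos α = μ_s N = μ_s (m g + P sin α).
Solving: P (cos α − μ_s sin α) = μ_s m g → P = 0.15×785/(cos 48° − 0.15 sin 48°) = 118/0.5577 = 211 N.

P ≈ 211 N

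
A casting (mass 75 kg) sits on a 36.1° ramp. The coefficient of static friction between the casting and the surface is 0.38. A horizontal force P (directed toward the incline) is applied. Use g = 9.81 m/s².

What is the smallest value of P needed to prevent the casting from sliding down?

The casting tends to slide down (tan θ > μ_s), so at the point of impending slip friction acts up-slope at its limit: f = μ_s N.
Perpendicular to the incline: N = m g cos θ + P sin θ.
Along the incline: P cos θ + μ_s N = m g sin θ, i.e. P cos θ + μ_s (m g cos θ + P sin θ) = m g sin θ.
Solving, P (cos θ + μ_s sin θ) = m g (sin θ − μ_s cos θ), so P = 736×0.2822/1.032 = 201 N.

P_min ≈ 201 N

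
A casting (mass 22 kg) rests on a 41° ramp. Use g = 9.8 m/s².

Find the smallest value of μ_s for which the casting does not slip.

μ_s,min ≈ 0.869

At the slip threshold m g sin θ = μ_s m g cos θ, so μ_s,min = tan θ.
μ_s,min = tan 41° = 0.869.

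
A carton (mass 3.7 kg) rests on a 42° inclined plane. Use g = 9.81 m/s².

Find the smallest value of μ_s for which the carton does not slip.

At the slip threshold m g sin θ = μ_s m g cos θ, so μ_s,min = tan θ.
μ_s,min = tan 42° = 0.9.

μ_s,min ≈ 0.9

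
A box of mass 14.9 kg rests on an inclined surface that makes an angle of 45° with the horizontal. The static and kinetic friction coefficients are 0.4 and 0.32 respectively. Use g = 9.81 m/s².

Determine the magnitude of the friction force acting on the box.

f ≈ 33.1 N (up the incline)

The normal reaction is N = m g cos θ = 103.4 N.
For equilibrium along the incline, friction must balance the weight component: f = m g sin θ = 103.4 N up the slope.
The static-friction ceiling is μ_s N = 0.4 × 103.4 = 41.34 N.
Since |103.4| > 41.34 N, static friction cannot hold it; the box slides down the incline and kinetic friction applies: f = μ_k N = 0.32 × 103.4 = 33.1 N.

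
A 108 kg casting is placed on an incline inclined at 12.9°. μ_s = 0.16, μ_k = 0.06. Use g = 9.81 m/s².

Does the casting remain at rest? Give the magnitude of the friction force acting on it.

f ≈ 62 N

N = m g cos θ = 1030 N.
Down-slope weight component: m g sin θ = 237 N.
μ_s N = 165 N.
237 > 165 N, so it slides; kinetic friction f = μ_k N = 0.06×1030 = 62 N.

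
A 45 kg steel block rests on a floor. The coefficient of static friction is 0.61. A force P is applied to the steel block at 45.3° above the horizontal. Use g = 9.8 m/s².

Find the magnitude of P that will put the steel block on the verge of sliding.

P ≈ 237 N

N = m g − P sin α (the pull lifts the steel block).
At impending slip, P cos α = μ_s N = μ_s (m g − P sin α).
Solving: P (cos α + μ_s sin α) = μ_s m g → P = 0.61×441/(cos 45.3° + 0.61 sin 45.3°) = 269/1.137 = 237 N.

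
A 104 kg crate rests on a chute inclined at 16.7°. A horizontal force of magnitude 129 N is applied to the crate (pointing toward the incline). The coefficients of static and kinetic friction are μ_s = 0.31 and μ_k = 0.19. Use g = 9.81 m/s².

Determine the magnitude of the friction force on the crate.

f ≈ 170 N (up the incline)

Resolve perpendicular to the incline: N = m g cos θ + P sin θ = 104×9.81×cos 16.7° + 129×sin 16.7° = 1014 N.
Parallel to the incline: P cos θ − m g sin θ = 123.6 − 293.2 = -169.6 N; the friction needed to balance this is 169.6 N acting up the slope.
The limit of static friction is μ_s N = 314.4 N.
|f_req| = 169.6 ≤ 314.4 N → the crate is in equilibrium; friction equals the required value.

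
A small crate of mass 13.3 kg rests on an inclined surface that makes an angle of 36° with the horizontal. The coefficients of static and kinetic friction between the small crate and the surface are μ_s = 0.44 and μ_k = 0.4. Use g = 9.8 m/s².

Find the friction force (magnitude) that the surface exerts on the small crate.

f ≈ 42.2 N (up the incline)

The normal reaction is N = m g cos θ = 105.4 N.
Along the slope the weight component is m g sin θ = 76.61 N; friction must supply exactly this, acting up-slope.
Static friction can supply at most μ_s N = 46.4 N.
Since |76.61| > 46.4 N, static friction cannot hold it; the small crate slides down the incline and kinetic friction applies: f = μ_k N = 0.4 × 105.4 = 42.2 N.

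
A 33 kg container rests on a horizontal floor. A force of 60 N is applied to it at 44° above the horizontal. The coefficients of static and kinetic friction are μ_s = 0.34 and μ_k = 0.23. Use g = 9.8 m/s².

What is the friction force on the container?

f ≈ 43.2 N

The vertical component of P reduces the normal force: N = m g − P sin α = 323.4 − 41.68 = 281.7 N.
The horizontal driving force is P cos α = 43.16 N, so equilibrium needs friction f = 43.16 N.
μ_s N = 0.34 × 281.7 = 95.78 N.
Since 43.16 N does not exceed the limit, the container stays at rest and f = 43.2 N.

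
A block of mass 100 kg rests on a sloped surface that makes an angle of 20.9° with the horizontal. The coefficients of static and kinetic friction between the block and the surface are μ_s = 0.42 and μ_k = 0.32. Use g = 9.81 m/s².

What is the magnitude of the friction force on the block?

f ≈ 350 N (up the incline)

Perpendicular to the surface, N = m g cos θ = 100·9.81·cos 20.9° = 916.5 N.
For equilibrium along the incline, friction must balance the weight component: f = m g sin θ = 350 N up the slope.
Static friction can supply at most μ_s N = 384.9 N.
Since |350| ≤ 384.9 N, static friction is sufficient; f equals the required value, not μ_s N.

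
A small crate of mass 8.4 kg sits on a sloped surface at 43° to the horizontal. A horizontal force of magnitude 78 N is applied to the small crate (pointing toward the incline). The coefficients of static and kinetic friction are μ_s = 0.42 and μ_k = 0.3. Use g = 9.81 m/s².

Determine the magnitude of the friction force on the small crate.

The horizontal push has a component P sin θ into the surface, so N = m g cos θ + P sin θ = 60.27 + 53.2 = 113.5 N.
Along the incline, the net driving force (taking up-slope positive) is P cos θ − m g sin θ = 57.05 − 56.2 = 0.8462 N, so equilibrium requires friction f = -0.8462 N (down-slope).
Maximum static friction: μ_s N = 0.42 × 113.5 = 47.65 N.
Since 0.8462 N is within the 47.65 N limit, the small crate stays put and friction is exactly 0.846 N.

f ≈ 0.846 N (down the incline)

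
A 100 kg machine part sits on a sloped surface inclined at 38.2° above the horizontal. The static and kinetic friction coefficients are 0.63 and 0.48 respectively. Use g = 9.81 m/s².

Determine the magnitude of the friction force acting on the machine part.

The normal reaction is N = m g cos θ = 770.9 N.
For equilibrium along the incline, friction must balance the weight component: f = m g sin θ = 606.7 N up the slope.
Static friction can supply at most μ_s N = 485.7 N.
|606.7| exceeds 485.7 N, so the machine part slips down-slope; friction is kinetic, f = μ_k N = 0.48×770.9 = 370 N.

f ≈ 370 N (up the incline)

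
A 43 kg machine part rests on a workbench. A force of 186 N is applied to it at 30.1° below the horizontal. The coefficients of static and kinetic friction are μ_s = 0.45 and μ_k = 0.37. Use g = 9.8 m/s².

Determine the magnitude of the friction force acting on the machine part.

The vertical component of P adds to the normal force: N = m g + P sin α = 421.4 + 93.28 = 514.7 N.
Horizontally, friction must balance P cos α = 160.9 N.
The static-friction limit is μ_s N = 231.6 N.
Since 160.9 N does not exceed the limit, the machine part stays at rest and f = 161 N.

f ≈ 161 N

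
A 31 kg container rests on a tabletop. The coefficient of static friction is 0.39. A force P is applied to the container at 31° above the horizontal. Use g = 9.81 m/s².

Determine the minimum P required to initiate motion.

N = m g − P sin α (the pull lifts the container).
At impending slip, P cos α = μ_s N = μ_s (m g − P sin α).
Solving: P (cos α + μ_s sin α) = μ_s m g → P = 0.39×304/(cos 31° + 0.39 sin 31°) = 119/1.058 = 112 N.

P ≈ 112 N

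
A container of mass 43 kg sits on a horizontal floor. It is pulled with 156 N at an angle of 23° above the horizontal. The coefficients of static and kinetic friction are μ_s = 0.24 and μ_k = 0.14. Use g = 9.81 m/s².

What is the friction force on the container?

Vertical equilibrium gives N = m g − P sin α = 360.9 N.
The horizontal driving force is P cos α = 143.6 N, so equilibrium needs friction f = 143.6 N.
The static-friction limit is μ_s N = 86.61 N.
143.6 > 86.61 N → the container slides; f = μ_k N = 0.14×360.9 = 50.5 N.

f ≈ 50.5 N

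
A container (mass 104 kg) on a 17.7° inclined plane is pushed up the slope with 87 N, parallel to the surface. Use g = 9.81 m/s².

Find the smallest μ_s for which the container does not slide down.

μ_s,min ≈ 0.23

N = m g cos θ = 971.9 N.
Friction must make up the shortfall along the incline: f = m g sin θ − P = 310.2 − 87 = 223.2 N.
At the threshold f = μ_s N, so μ_s,min = 223.2/971.9 = 0.23.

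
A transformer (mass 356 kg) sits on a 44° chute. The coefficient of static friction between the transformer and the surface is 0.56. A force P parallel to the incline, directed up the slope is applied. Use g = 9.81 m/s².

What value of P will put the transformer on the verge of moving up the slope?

P ≈ 3830 N

At impending motion up the slope, friction acts down-slope at its limit: f = μ_s N.
P is parallel to the surface, so N = m g cos θ = 2510 N.
Along the incline: P = m g sin θ + μ_s N = 2430 + 0.56×2510 = 3830 N.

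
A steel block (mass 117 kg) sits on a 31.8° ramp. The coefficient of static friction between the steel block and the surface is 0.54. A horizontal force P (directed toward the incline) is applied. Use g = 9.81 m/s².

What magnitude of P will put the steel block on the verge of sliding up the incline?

At impending motion up the slope, friction acts down-slope at its limit: f = μ_s N.
Perpendicular to the incline: N = m g cos θ + P sin θ.
Along the incline: P cos θ = m g sin θ + μ_s N = m g sin θ + μ_s (m g cos θ + P sin θ).
Solving, P (cos θ − μ_s sin θ) = m g (sin θ + μ_s cos θ), so P = 117×9.81×(sin 31.8° + 0.54 cos 31.8°)/(cos 31.8° − 0.54 sin 31.8°) = 1150×0.9859/0.5653 = 2000 N.

P ≈ 2000 N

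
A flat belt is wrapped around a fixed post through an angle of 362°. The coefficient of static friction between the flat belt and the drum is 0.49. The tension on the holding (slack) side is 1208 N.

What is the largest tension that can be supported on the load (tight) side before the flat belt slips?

T_max ≈ 26700 N

At impending slip the capstan equation gives T₂/T₁ = e^{μβ} with β in radians.
β = 362° × π/180 = 6.318 rad.
e^{μβ} = e^{0.49×6.318} = 22.11.
T₂ = T₁ · e^{μβ} = 1208 × 22.11 = 26700 N.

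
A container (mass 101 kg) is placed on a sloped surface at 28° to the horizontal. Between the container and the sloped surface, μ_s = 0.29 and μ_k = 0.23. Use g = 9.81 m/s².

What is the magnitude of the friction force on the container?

f ≈ 201 N (up the incline)

Normal force: N = m g cos θ = 101 × 9.81 × cos 28° = 874.8 N.
For equilibrium along the incline, friction must balance the weight component: f = m g sin θ = 465.2 N up the slope.
The static-friction ceiling is μ_s N = 0.29 × 874.8 = 253.7 N.
|465.2| exceeds 253.7 N, so the container slips down-slope; friction is kinetic, f = μ_k N = 0.23×874.8 = 201 N.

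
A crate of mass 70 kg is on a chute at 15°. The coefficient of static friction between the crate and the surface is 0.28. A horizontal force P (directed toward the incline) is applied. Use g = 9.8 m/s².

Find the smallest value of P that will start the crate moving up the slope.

At impending motion up the slope, friction acts down-slope at its limit: f = μ_s N.
Perpendicular to the incline: N = m g cos θ + P sin θ.
Along the incline: P cos θ = m g sin θ + μ_s N = m g sin θ + μ_s (m g cos θ + P sin θ).
Solving, P (cos θ − μ_s sin θ) = m g (sin θ + μ_s cos θ), so P = 70×9.8×(sin 15° + 0.28 cos 15°)/(cos 15° − 0.28 sin 15°) = 686×0.5293/0.8935 = 406 N.

P ≈ 406 N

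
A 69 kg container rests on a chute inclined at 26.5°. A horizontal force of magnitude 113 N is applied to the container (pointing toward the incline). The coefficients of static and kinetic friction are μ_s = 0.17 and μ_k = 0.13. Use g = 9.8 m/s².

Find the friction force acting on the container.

The horizontal push has a component P sin θ into the surface, so N = m g cos θ + P sin θ = 605.2 + 50.42 = 655.6 N.
Along the incline, the net driving force (taking up-slope positive) is P cos θ − m g sin θ = 101.1 − 301.7 = -200.6 N, so equilibrium requires friction f = 200.6 N (up-slope).
Maximum static friction: μ_s N = 0.17 × 655.6 = 111.4 N.
|f_req| = 200.6 > 111.4 N → the container slides down the incline; f = μ_k N = 0.13 × 655.6 = 85.2 N.

f ≈ 85.2 N (up the incline)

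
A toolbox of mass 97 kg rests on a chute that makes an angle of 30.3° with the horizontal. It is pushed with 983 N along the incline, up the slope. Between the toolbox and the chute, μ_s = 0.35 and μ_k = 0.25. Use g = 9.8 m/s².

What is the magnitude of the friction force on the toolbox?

The normal reaction is N = m g cos θ = 820.7 N.
The friction needed for equilibrium is m g sin θ − P = 479.6 − 983 = -503.4 N, measured positive up-slope.
Static friction can supply at most μ_s N = 287.3 N.
|-503.4| exceeds 287.3 N, so the toolbox slips up-slope; friction is kinetic, f = μ_k N = 0.25×820.7 = 205 N.

f ≈ 205 N (down the incline)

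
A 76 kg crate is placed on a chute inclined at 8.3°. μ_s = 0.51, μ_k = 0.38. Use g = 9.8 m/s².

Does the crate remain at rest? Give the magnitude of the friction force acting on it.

f ≈ 108 N

N = m g cos θ = 737 N.
Down-slope weight component: m g sin θ = 108 N.
μ_s N = 376 N.
108 ≤ 376 N, so it stays put; friction = 108 N.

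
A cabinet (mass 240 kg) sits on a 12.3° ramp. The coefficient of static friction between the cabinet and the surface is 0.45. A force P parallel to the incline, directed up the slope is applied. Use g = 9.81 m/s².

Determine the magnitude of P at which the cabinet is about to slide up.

At impending motion up the slope, friction acts down-slope at its limit: f = μ_s N.
P is parallel to the surface, so N = m g cos θ = 2300 N.
Along the incline: P = m g sin θ + μ_s N = 502 + 0.45×2300 = 1540 N.

P ≈ 1540 N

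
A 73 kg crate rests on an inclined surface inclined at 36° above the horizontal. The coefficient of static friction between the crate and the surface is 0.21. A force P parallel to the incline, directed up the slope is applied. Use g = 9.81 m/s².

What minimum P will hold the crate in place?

P_min ≈ 299 N

The crate tends to slide down (tan θ > μ_s), so at the point of impending slip friction acts up-slope at its limit: f = μ_s N.
P is parallel to the surface, so N = m g cos θ = 579 N.
Along the incline: P + μ_s N = m g sin θ, so P = 421 − 0.21×579 = 299 N.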